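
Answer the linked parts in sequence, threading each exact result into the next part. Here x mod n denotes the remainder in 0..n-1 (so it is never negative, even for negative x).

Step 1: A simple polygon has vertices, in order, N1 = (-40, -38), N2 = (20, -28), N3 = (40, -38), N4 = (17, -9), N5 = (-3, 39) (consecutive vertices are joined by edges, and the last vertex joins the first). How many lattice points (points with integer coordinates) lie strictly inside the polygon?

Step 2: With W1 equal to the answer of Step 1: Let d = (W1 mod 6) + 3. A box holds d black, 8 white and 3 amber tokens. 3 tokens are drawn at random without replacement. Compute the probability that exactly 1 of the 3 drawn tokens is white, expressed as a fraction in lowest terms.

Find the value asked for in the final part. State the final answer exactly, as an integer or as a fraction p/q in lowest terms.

30/91

Step 1: cross terms: (-40*-28 - 20*-38)=1880, (20*-38 - 40*-28)=360, (40*-9 - 17*-38)=286, (17*39 - -3*-9)=636, (-3*-38 - -40*39)=1674; twice the area = |4836| = 4836; area = 2418; boundary points = 10 + 10 + 1 + 4 + 1 = 26; strictly interior points = area - boundary/2 + 1 = 2406; answer 2406
Step 2: W1 = 2406; d = 3; total draws C(14,3) = 364; favorable C(8,1)*C(6,2) = 120; P = 30/91; answer 30/91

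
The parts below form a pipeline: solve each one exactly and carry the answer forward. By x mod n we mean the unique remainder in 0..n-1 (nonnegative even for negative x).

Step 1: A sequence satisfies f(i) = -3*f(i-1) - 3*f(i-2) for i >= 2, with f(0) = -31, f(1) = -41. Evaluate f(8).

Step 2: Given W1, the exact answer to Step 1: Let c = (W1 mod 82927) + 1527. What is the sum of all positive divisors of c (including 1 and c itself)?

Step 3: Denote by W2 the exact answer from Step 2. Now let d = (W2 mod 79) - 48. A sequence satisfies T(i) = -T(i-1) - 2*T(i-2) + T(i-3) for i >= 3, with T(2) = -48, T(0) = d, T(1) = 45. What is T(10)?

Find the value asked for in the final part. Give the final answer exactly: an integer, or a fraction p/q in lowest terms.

3090

Step 1: f(2) = -3*(-41) - 3*(-31) = 216; iterating: f(2)=216, f(3)=-525, f(4)=927, f(5)=-1206, f(6)=837, f(7)=1107, f(8)=-5832; answer -5832
Step 2: W1 = -5832; c = 78622; 78622 = 2 * 19 * 2069; sigma = (1 + 2) * (1 + 19) * (1 + 2069) = 3 * 20 * 2070 = 124200; answer 124200
Step 3: W2 = 124200; d = -36; T(3) = -1*(-48) - 2*(45) + 1*(-36) = -78; iterating: T(3)=-78, T(4)=219, T(5)=-111, T(6)=-405, T(7)=846, T(8)=-147, T(9)=-1950, T(10)=3090; answer 3090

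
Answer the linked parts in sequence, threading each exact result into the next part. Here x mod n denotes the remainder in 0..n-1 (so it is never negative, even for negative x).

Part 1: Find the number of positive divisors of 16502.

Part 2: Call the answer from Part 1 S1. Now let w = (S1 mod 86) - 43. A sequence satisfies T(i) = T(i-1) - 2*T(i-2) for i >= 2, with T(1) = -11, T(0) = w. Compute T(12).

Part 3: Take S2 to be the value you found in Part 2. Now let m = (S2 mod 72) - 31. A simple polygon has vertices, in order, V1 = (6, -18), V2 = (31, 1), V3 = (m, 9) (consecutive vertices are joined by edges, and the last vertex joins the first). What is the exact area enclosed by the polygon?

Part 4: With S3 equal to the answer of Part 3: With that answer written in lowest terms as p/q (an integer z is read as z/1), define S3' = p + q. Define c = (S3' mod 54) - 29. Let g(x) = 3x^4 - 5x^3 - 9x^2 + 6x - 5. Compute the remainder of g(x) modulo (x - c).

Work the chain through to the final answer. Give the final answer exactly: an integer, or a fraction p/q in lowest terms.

214683

Part 1: 16502 = 2 * 37 * 223; number of divisors = (1+1) * (1+1) * (1+1) = 8; answer 8
Part 2: S1 = 8; w = -35; T(2) = 1*(-11) - 2*(-35) = 59; iterating: T(2)=59, T(3)=81, T(4)=-37, T(5)=-199, T(6)=-125, T(7)=273, T(8)=523, T(9)=-23, T(10)=-1069, T(11)=-1023, T(12)=1115; answer 1115
Part 3: S2 = 1115; m = 4; cross terms: (6*1 - 31*-18)=564, (31*9 - 4*1)=275, (4*-18 - 6*9)=-126; twice the area = |713| = 713; area = 713/2; answer 713/2
Part 4: S3 = 713/2; threaded value p + q = 715; c = -16; remainder = value at the root: 3*(-16)^4 - 5*(-16)^3 - 9*(-16)^2 + 6*(-16)^1 - 5 = (196608) + (20480) + (-2304) + (-96) + (-5) = 214683; answer 214683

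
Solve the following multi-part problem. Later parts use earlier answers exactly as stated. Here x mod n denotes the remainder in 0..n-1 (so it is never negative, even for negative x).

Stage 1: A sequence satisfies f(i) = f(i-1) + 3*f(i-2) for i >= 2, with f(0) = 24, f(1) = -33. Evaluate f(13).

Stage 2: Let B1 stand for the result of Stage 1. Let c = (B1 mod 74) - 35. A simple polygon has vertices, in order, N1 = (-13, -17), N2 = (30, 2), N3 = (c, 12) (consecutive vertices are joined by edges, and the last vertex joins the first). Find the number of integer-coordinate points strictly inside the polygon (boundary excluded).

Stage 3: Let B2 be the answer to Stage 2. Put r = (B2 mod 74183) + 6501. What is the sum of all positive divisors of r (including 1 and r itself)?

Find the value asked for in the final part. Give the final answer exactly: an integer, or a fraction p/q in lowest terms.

10530

Stage 1: f(2) = 1*(-33) + 3*(24) = 39; iterating: f(2)=39, f(3)=-60, f(4)=57, f(5)=-123, f(6)=48, f(7)=-321, f(8)=-177, f(9)=-1140, f(10)=-1671, f(11)=-5091, f(12)=-10104, f(13)=-25377; answer -25377
Stage 2: B1 = -25377; c = -30; cross terms: (-13*2 - 30*-17)=484, (30*12 - -30*2)=420, (-30*-17 - -13*12)=666; twice the area = |1570| = 1570; area = 785; boundary points = 1 + 10 + 1 = 12; strictly interior points = area - boundary/2 + 1 = 780; answer 780
Stage 3: B2 = 780; r = 7281; 7281 = 3^2 * 809; sigma = (1 + 3 + 9) * (1 + 809) = 13 * 810 = 10530; answer 10530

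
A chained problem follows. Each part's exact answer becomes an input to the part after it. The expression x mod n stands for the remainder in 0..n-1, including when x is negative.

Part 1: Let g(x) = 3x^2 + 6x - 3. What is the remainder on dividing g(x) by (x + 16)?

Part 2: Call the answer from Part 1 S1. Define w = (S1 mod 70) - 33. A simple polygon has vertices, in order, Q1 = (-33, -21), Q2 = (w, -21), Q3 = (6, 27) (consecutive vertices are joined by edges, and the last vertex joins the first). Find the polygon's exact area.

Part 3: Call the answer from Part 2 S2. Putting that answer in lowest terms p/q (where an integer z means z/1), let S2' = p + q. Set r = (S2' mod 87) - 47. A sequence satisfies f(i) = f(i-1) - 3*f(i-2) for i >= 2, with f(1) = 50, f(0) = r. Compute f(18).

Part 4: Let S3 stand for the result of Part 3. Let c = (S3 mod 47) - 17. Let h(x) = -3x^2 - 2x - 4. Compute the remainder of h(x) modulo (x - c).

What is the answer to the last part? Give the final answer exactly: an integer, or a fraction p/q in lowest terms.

-89

Part 1: remainder = value at the root: 3*(-16)^2 + 6*(-16)^1 - 3 = (768) + (-96) + (-3) = 669; answer 669
Part 2: S1 = 669; w = 6; cross terms: (-33*-21 - 6*-21)=819, (6*27 - 6*-21)=288, (6*-21 - -33*27)=765; twice the area = |1872| = 1872; area = 936; answer 936
Part 3: S2 = 936; threaded value p + q = 937; r = 20; f(2) = 1*(50) - 3*(20) = -10; iterating: f(2)=-10, f(3)=-160, f(4)=-130, f(5)=350, f(6)=740, f(7)=-310, f(8)=-2530, f(9)=-1600, f(10)=5990, f(11)=10790, f(12)=-7180, f(13)=-39550, f(14)=-18010, f(15)=100640, f(16)=154670, f(17)=-147250, f(18)=-611260; answer -611260
Part 4: S3 = -611260; c = 5; remainder = value at the root: -3*(5)^2 - 2*(5)^1 - 4 = (-75) + (-10) + (-4) = -89; answer -89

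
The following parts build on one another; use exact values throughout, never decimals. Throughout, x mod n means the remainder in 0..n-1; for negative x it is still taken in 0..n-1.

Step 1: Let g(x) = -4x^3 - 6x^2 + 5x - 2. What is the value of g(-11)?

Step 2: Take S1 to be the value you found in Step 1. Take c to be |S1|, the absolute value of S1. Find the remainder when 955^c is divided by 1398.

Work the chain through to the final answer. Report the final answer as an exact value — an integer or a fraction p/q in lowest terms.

Step 1: -4*(-11)^3 - 6*(-11)^2 + 5*(-11)^1 - 2 = (5324) + (-726) + (-55) + (-2) = 4541; answer 4541
Step 2: S1 = 4541; c = 4541; squarings mod 1398: 955^1=955, 955^2=529, 955^4=241, 955^8=763, 955^16=601, 955^32=517, 955^64=271, 955^128=745, 955^256=19, 955^512=361, 955^1024=307, 955^2048=583, 955^4096=175; 955^4541 = 955^1 * 955^4 * 955^8 * 955^16 * 955^32 * 955^128 * 955^256 * 955^4096 = 775 (mod 1398); answer 775

775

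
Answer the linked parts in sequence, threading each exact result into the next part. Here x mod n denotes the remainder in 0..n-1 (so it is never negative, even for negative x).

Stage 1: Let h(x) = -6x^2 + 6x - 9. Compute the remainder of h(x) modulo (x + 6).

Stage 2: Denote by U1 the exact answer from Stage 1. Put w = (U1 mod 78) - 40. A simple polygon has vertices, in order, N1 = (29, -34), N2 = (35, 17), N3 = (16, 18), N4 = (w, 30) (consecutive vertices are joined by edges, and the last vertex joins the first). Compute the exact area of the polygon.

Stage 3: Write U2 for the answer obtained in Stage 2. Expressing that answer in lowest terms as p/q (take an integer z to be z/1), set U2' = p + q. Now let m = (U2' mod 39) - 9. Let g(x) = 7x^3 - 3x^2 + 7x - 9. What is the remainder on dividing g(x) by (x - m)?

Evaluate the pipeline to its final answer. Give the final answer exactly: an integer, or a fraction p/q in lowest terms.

47054

Stage 1: remainder = value at the root: -6*(-6)^2 + 6*(-6)^1 - 9 = (-216) + (-36) + (-9) = -261; answer -261
Stage 2: U1 = -261; w = 11; cross terms: (29*17 - 35*-34)=1683, (35*18 - 16*17)=358, (16*30 - 11*18)=282, (11*-34 - 29*30)=-1244; twice the area = |1079| = 1079; area = 1079/2; answer 1079/2
Stage 3: U2 = 1079/2; threaded value p + q = 1081; m = 19; remainder = value at the root: 7*(19)^3 - 3*(19)^2 + 7*(19)^1 - 9 = (48013) + (-1083) + (133) + (-9) = 47054; answer 47054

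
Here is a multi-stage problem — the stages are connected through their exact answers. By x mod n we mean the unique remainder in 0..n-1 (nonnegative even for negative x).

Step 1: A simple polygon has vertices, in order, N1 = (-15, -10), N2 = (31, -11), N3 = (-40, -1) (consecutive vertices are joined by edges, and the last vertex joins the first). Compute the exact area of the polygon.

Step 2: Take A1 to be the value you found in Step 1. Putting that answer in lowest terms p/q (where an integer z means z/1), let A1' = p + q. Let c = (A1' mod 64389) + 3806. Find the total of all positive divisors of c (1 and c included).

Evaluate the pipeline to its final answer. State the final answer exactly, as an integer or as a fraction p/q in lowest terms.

Step 1: cross terms: (-15*-11 - 31*-10)=475, (31*-1 - -40*-11)=-471, (-40*-10 - -15*-1)=385; twice the area = |389| = 389; area = 389/2; answer 389/2
Step 2: A1 = 389/2; threaded value p + q = 391; c = 4197; 4197 = 3 * 1399; sigma = (1 + 3) * (1 + 1399) = 4 * 1400 = 5600; answer 5600

5600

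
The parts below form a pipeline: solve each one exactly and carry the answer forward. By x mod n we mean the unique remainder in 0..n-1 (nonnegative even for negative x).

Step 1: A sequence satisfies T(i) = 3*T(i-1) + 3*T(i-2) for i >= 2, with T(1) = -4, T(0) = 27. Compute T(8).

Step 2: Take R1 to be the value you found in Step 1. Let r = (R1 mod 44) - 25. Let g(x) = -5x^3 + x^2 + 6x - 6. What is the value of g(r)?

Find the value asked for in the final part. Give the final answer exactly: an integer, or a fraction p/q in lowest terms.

Step 1: T(2) = 3*(-4) + 3*(27) = 69; iterating: T(2)=69, T(3)=195, T(4)=792, T(5)=2961, T(6)=11259, T(7)=42660, T(8)=161757; answer 161757
Step 2: R1 = 161757; r = -12; -5*(-12)^3 + 1*(-12)^2 + 6*(-12)^1 - 6 = (8640) + (144) + (-72) + (-6) = 8706; answer 8706

8706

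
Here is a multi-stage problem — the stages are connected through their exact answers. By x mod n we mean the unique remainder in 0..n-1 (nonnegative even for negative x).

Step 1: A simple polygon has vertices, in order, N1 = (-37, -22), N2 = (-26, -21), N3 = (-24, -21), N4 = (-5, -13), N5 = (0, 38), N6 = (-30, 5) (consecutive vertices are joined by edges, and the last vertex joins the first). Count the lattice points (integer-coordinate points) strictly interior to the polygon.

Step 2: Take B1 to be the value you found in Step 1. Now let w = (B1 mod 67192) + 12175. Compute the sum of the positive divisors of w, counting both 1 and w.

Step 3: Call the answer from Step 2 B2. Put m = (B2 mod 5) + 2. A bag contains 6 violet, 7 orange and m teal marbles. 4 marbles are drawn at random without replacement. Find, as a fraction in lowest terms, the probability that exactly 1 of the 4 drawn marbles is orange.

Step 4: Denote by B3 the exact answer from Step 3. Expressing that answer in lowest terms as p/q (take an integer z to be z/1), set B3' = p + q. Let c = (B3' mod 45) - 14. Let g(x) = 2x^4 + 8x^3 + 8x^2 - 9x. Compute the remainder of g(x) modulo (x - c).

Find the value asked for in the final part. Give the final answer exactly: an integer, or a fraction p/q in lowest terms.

Step 1: cross terms: (-37*-21 - -26*-22)=205, (-26*-21 - -24*-21)=42, (-24*-13 - -5*-21)=207, (-5*38 - 0*-13)=-190, (0*5 - -30*38)=1140, (-30*-22 - -37*5)=845; twice the area = |2249| = 2249; area = 2249/2; boundary points = 1 + 2 + 1 + 1 + 3 + 1 = 9; strictly interior points = area - boundary/2 + 1 = 1121; answer 1121
Step 2: B1 = 1121; w = 13296; 13296 = 2^4 * 3 * 277; sigma = (1 + 2 + 4 + 8 + 16) * (1 + 3) * (1 + 277) = 31 * 4 * 278 = 34472; answer 34472
Step 3: B2 = 34472; m = 4; total draws C(17,4) = 2380; favorable C(7,1)*C(10,3) = 840; P = 6/17; answer 6/17
Step 4: B3 = 6/17; threaded value p + q = 23; c = 9; remainder = value at the root: 2*(9)^4 + 8*(9)^3 + 8*(9)^2 - 9*(9)^1 = (13122) + (5832) + (648) + (-81) = 19521; answer 19521

19521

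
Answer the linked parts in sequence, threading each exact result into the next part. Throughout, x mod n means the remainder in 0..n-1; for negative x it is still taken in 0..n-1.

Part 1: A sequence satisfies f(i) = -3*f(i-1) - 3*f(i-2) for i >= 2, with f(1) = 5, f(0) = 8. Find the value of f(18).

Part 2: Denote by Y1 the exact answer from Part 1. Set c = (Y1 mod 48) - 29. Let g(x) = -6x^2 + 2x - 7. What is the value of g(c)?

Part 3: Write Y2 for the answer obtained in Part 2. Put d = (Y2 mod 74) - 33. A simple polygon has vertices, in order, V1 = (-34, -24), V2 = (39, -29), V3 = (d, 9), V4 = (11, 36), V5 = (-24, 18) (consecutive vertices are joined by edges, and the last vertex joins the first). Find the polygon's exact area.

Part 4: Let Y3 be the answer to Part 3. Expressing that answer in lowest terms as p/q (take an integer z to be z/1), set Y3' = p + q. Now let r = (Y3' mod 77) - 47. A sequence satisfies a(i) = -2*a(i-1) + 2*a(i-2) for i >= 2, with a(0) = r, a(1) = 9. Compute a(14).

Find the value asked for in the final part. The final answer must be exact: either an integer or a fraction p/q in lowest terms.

-15628032

Part 1: f(2) = -3*(5) - 3*(8) = -39; iterating: f(2)=-39, f(3)=102, f(4)=-189, f(5)=261, f(6)=-216, f(7)=-135, f(8)=1053, f(9)=-2754, f(10)=5103, f(11)=-7047, f(12)=5832, f(13)=3645, f(14)=-28431, f(15)=74358, f(16)=-137781, f(17)=190269, f(18)=-157464; answer -157464
Part 2: Y1 = -157464; c = -5; -6*(-5)^2 + 2*(-5)^1 - 7 = (-150) + (-10) + (-7) = -167; answer -167
Part 3: Y2 = -167; d = 22; cross terms: (-34*-29 - 39*-24)=1922, (39*9 - 22*-29)=989, (22*36 - 11*9)=693, (11*18 - -24*36)=1062, (-24*-24 - -34*18)=1188; twice the area = |5854| = 5854; area = 2927; answer 2927
Part 4: Y3 = 2927; threaded value p + q = 2928; r = -45; a(2) = -2*(9) + 2*(-45) = -108; iterating: a(2)=-108, a(3)=234, a(4)=-684, a(5)=1836, a(6)=-5040, a(7)=13752, a(8)=-37584, a(9)=102672, a(10)=-280512, a(11)=766368, a(12)=-2093760, a(13)=5720256, a(14)=-15628032; answer -15628032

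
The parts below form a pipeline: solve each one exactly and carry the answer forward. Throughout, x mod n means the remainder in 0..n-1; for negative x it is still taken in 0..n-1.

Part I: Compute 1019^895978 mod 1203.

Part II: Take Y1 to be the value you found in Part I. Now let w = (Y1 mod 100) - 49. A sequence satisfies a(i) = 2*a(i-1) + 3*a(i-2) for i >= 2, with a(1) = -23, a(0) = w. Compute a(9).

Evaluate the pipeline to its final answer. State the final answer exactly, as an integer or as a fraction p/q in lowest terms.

Part I: squarings mod 1203: 1019^1=1019, 1019^2=172, 1019^4=712, 1019^8=481, 1019^16=385, 1019^32=256, 1019^64=574, 1019^128=1057, 1019^256=865, 1019^512=1162, 1019^1024=478, 1019^2048=1117, 1019^4096=178, 1019^8192=406, 1019^16384=25, 1019^32768=625, 1019^65536=853, 1019^131072=997, 1019^262144=331, 1019^524288=88; 1019^895978 = 1019^2 * 1019^8 * 1019^32 * 1019^64 * 1019^128 * 1019^256 * 1019^512 * 1019^2048 * 1019^8192 * 1019^32768 * 1019^65536 * 1019^262144 * 1019^524288 = 154 (mod 1203); answer 154
Part II: Y1 = 154; w = 5; a(2) = 2*(-23) + 3*(5) = -31; iterating: a(2)=-31, a(3)=-131, a(4)=-355, a(5)=-1103, a(6)=-3271, a(7)=-9851, a(8)=-29515, a(9)=-88583; answer -88583

-88583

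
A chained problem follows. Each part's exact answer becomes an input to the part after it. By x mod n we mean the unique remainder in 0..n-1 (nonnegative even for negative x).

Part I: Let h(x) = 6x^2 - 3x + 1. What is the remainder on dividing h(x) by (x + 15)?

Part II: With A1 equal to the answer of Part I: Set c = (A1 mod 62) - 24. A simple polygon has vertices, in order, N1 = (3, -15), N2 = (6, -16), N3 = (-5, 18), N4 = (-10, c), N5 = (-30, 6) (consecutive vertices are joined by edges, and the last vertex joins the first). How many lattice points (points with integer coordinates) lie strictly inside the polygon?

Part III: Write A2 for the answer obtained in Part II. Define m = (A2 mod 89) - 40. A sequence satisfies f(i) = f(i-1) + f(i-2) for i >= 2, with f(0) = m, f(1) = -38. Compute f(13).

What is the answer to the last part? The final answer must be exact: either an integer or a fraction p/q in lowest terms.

-7414

Part I: remainder = value at the root: 6*(-15)^2 - 3*(-15)^1 + 1 = (1350) + (45) + (1) = 1396; answer 1396
Part II: A1 = 1396; c = 8; cross terms: (3*-16 - 6*-15)=42, (6*18 - -5*-16)=28, (-5*8 - -10*18)=140, (-10*6 - -30*8)=180, (-30*-15 - 3*6)=432; twice the area = |822| = 822; area = 411; boundary points = 1 + 1 + 5 + 2 + 3 = 12; strictly interior points = area - boundary/2 + 1 = 406; answer 406
Part III: A2 = 406; m = 10; f(2) = 1*(-38) + 1*(10) = -28; iterating: f(2)=-28, f(3)=-66, f(4)=-94, f(5)=-160, f(6)=-254, f(7)=-414, f(8)=-668, f(9)=-1082, f(10)=-1750, f(11)=-2832, f(12)=-4582, f(13)=-7414; answer -7414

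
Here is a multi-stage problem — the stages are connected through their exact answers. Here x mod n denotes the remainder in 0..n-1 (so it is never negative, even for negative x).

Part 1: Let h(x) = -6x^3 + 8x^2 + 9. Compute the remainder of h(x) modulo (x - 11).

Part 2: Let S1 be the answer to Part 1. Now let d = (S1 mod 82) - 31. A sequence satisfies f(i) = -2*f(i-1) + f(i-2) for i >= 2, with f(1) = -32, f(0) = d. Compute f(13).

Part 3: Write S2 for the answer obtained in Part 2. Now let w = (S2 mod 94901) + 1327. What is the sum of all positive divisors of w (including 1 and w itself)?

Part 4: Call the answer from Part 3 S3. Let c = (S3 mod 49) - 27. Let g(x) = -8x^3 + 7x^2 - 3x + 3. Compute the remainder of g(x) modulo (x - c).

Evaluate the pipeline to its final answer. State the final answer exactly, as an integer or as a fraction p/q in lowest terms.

Part 1: remainder = value at the root: -6*(11)^3 + 8*(11)^2 + 9 = (-7986) + (968) + (9) = -7009; answer -7009
Part 2: S1 = -7009; d = 12; f(2) = -2*(-32) + 1*(12) = 76; iterating: f(2)=76, f(3)=-184, f(4)=444, f(5)=-1072, f(6)=2588, f(7)=-6248, f(8)=15084, f(9)=-36416, f(10)=87916, f(11)=-212248, f(12)=512412, f(13)=-1237072; answer -1237072
Part 3: S2 = -1237072; w = 92869; 92869 = 7 * 13267; sigma = (1 + 7) * (1 + 13267) = 8 * 13268 = 106144; answer 106144
Part 4: S3 = 106144; c = -17; remainder = value at the root: -8*(-17)^3 + 7*(-17)^2 - 3*(-17)^1 + 3 = (39304) + (2023) + (51) + (3) = 41381; answer 41381

41381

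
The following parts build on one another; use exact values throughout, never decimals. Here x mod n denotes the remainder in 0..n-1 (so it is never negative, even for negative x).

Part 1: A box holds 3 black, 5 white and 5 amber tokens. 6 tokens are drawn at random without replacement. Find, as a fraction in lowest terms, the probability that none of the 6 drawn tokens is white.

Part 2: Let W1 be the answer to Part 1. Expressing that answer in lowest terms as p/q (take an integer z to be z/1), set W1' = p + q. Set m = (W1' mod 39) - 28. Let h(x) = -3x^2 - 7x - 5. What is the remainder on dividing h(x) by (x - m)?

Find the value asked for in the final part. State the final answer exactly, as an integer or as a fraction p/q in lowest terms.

-1181

Part 1: total draws C(13,6) = 1716; favorable C(8,6) = 28; P = 7/429; answer 7/429
Part 2: W1 = 7/429; threaded value p + q = 436; m = -21; remainder = value at the root: -3*(-21)^2 - 7*(-21)^1 - 5 = (-1323) + (147) + (-5) = -1181; answer -1181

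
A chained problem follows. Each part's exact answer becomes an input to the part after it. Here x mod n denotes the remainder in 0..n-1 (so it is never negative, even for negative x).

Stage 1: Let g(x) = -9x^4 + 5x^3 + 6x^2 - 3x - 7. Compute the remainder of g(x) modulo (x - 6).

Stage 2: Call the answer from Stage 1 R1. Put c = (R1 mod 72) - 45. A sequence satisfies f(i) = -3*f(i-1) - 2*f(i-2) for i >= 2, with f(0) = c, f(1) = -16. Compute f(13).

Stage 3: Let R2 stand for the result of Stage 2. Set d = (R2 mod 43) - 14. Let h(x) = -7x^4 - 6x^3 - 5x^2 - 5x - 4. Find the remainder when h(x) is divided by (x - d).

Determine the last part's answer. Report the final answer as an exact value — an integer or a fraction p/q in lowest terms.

Stage 1: remainder = value at the root: -9*(6)^4 + 5*(6)^3 + 6*(6)^2 - 3*(6)^1 - 7 = (-11664) + (1080) + (216) + (-18) + (-7) = -10393; answer -10393
Stage 2: R1 = -10393; c = 2; f(2) = -3*(-16) - 2*(2) = 44; iterating: f(2)=44, f(3)=-100, f(4)=212, f(5)=-436, f(6)=884, f(7)=-1780, f(8)=3572, f(9)=-7156, f(10)=14324, f(11)=-28660, f(12)=57332, f(13)=-114676; answer -114676
Stage 3: R2 = -114676; d = -9; remainder = value at the root: -7*(-9)^4 - 6*(-9)^3 - 5*(-9)^2 - 5*(-9)^1 - 4 = (-45927) + (4374) + (-405) + (45) + (-4) = -41917; answer -41917

-41917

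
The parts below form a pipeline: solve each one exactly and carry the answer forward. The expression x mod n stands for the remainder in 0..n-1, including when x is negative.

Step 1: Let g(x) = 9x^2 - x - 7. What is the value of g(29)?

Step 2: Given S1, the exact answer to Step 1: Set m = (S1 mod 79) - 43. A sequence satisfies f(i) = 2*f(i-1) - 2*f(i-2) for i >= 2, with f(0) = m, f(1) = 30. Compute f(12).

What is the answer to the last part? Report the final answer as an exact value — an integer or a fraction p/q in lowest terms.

960

Step 1: 9*(29)^2 - 1*(29)^1 - 7 = (7569) + (-29) + (-7) = 7533; answer 7533
Step 2: S1 = 7533; m = -15; f(2) = 2*(30) - 2*(-15) = 90; iterating: f(2)=90, f(3)=120, f(4)=60, f(5)=-120, f(6)=-360, f(7)=-480, f(8)=-240, f(9)=480, f(10)=1440, f(11)=1920, f(12)=960; answer 960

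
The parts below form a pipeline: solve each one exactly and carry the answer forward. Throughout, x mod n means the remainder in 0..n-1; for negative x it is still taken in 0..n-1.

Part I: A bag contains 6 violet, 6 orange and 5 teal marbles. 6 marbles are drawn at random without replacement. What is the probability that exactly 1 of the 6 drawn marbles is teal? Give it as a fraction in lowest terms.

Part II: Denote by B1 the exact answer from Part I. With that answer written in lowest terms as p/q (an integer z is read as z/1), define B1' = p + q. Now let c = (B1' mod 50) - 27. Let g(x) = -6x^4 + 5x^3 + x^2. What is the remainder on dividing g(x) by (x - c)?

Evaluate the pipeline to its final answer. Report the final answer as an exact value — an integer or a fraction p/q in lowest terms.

Part I: total draws C(17,6) = 12376; favorable C(5,1)*C(12,5) = 3960; P = 495/1547; answer 495/1547
Part II: B1 = 495/1547; threaded value p + q = 2042; c = 15; remainder = value at the root: -6*(15)^4 + 5*(15)^3 + 1*(15)^2 = (-303750) + (16875) + (225) = -286650; answer -286650

-286650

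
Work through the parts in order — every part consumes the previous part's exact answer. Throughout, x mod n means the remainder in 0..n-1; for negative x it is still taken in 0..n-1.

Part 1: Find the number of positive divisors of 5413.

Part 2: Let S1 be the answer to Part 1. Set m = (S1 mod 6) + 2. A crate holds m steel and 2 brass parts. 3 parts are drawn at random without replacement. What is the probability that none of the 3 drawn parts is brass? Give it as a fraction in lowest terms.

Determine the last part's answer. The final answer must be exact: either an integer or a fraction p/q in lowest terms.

1/5

Part 1: 5413 is prime, so its only divisors are 1 and 5413; count = 2; answer 2
Part 2: S1 = 2; m = 4; total draws C(6,3) = 20; favorable C(4,3) = 4; P = 1/5; answer 1/5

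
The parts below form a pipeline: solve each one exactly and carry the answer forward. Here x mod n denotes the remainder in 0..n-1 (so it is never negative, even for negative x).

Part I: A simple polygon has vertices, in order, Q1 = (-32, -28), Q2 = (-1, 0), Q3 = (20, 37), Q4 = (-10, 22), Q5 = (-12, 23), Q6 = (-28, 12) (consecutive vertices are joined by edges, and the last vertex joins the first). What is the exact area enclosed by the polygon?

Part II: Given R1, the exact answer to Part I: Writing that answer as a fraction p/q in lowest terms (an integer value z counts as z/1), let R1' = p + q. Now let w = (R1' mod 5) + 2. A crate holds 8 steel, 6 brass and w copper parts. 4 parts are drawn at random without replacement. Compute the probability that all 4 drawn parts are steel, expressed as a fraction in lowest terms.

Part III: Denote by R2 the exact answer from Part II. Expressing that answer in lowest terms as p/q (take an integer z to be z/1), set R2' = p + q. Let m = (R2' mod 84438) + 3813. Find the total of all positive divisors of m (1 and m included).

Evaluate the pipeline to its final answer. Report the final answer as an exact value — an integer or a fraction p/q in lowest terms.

9240

Part I: cross terms: (-32*0 - -1*-28)=-28, (-1*37 - 20*0)=-37, (20*22 - -10*37)=810, (-10*23 - -12*22)=34, (-12*12 - -28*23)=500, (-28*-28 - -32*12)=1168; twice the area = |2447| = 2447; area = 2447/2; answer 2447/2
Part II: R1 = 2447/2; threaded value p + q = 2449; w = 6; total draws C(20,4) = 4845; favorable C(8,4) = 70; P = 14/969; answer 14/969
Part III: R2 = 14/969; threaded value p + q = 983; m = 4796; 4796 = 2^2 * 11 * 109; sigma = (1 + 2 + 4) * (1 + 11) * (1 + 109) = 7 * 12 * 110 = 9240; answer 9240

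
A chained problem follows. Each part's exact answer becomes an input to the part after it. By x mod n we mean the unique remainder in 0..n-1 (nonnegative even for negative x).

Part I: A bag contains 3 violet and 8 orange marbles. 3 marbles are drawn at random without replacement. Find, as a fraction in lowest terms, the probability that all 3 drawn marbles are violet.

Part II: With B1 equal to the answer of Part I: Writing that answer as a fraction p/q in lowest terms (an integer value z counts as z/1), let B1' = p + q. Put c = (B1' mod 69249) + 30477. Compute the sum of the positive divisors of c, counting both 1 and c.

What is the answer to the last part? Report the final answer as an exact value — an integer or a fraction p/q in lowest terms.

Part I: total draws C(11,3) = 165; favorable C(3,3) = 1; P = 1/165; answer 1/165
Part II: B1 = 1/165; threaded value p + q = 166; c = 30643; 30643 is prime, so its only divisors are 1 and 30643; sigma = 1 + 30643 = 30644; answer 30644

30644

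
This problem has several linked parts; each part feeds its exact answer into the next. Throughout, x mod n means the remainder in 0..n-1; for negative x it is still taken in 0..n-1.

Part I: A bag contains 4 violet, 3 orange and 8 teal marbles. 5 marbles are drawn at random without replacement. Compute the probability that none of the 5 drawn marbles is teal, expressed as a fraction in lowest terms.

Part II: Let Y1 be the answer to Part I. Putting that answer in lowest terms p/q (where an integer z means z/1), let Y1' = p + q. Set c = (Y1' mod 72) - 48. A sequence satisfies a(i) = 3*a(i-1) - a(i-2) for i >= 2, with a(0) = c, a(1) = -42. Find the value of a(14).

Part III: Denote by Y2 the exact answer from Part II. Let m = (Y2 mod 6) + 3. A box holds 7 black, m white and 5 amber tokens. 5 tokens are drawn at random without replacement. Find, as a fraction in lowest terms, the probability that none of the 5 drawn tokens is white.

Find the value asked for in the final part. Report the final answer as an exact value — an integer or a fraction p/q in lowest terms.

Part I: total draws C(15,5) = 3003; favorable C(7,5) = 21; P = 1/143; answer 1/143
Part II: Y1 = 1/143; threaded value p + q = 144; c = -48; a(2) = 3*(-42) - 1*(-48) = -78; iterating: a(2)=-78, a(3)=-192, a(4)=-498, a(5)=-1302, a(6)=-3408, a(7)=-8922, a(8)=-23358, a(9)=-61152, a(10)=-160098, a(11)=-419142, a(12)=-1097328, a(13)=-2872842, a(14)=-7521198; answer -7521198
Part III: Y2 = -7521198; m = 3; total draws C(15,5) = 3003; favorable C(12,5) = 792; P = 24/91; answer 24/91

24/91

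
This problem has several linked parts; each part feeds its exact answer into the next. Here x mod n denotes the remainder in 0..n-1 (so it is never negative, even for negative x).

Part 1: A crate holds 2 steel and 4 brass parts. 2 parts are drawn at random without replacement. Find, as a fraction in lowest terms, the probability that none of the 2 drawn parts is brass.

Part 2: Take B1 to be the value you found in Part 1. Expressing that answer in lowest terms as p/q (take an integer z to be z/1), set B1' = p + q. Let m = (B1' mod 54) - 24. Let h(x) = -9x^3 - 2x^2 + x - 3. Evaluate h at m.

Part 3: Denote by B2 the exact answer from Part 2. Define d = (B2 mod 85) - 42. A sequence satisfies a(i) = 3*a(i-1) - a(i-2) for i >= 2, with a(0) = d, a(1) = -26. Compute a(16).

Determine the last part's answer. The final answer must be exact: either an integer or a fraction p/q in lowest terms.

Part 1: total draws C(6,2) = 15; favorable C(2,2) = 1; P = 1/15; answer 1/15
Part 2: B1 = 1/15; threaded value p + q = 16; m = -8; -9*(-8)^3 - 2*(-8)^2 + 1*(-8)^1 - 3 = (4608) + (-128) + (-8) + (-3) = 4469; answer 4469
Part 3: B2 = 4469; d = 7; a(2) = 3*(-26) - 1*(7) = -85; iterating: a(2)=-85, a(3)=-229, a(4)=-602, a(5)=-1577, a(6)=-4129, a(7)=-10810, a(8)=-28301, a(9)=-74093, a(10)=-193978, a(11)=-507841, a(12)=-1329545, a(13)=-3480794, a(14)=-9112837, a(15)=-23857717, a(16)=-62460314; answer -62460314

-62460314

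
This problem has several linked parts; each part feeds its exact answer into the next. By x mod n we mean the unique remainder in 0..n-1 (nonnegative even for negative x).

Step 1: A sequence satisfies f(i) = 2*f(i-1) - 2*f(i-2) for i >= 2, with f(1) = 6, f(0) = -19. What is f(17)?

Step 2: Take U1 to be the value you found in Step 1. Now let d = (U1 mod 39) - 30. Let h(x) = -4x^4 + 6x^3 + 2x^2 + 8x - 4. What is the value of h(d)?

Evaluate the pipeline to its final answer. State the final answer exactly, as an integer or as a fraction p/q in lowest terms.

Step 1: f(2) = 2*(6) - 2*(-19) = 50; iterating: f(2)=50, f(3)=88, f(4)=76, f(5)=-24, f(6)=-200, f(7)=-352, f(8)=-304, f(9)=96, f(10)=800, f(11)=1408, f(12)=1216, f(13)=-384, f(14)=-3200, f(15)=-5632, f(16)=-4864, f(17)=1536; answer 1536
Step 2: U1 = 1536; d = -15; -4*(-15)^4 + 6*(-15)^3 + 2*(-15)^2 + 8*(-15)^1 - 4 = (-202500) + (-20250) + (450) + (-120) + (-4) = -222424; answer -222424

-222424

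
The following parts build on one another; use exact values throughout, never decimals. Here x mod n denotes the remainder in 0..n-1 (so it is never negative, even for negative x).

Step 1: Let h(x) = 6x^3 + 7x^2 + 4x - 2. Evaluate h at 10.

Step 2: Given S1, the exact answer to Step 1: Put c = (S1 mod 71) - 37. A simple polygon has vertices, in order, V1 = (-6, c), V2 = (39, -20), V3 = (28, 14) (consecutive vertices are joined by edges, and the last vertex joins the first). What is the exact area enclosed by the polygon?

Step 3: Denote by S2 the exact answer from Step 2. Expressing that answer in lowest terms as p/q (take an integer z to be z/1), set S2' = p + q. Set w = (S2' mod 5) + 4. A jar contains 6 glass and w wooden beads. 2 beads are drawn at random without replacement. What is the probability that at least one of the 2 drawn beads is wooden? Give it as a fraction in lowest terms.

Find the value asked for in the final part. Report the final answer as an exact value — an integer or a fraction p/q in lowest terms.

Step 1: 6*(10)^3 + 7*(10)^2 + 4*(10)^1 - 2 = (6000) + (700) + (40) + (-2) = 6738; answer 6738
Step 2: S1 = 6738; c = 27; cross terms: (-6*-20 - 39*27)=-933, (39*14 - 28*-20)=1106, (28*27 - -6*14)=840; twice the area = |1013| = 1013; area = 1013/2; answer 1013/2
Step 3: S2 = 1013/2; threaded value p + q = 1015; w = 4; total draws C(10,2) = 45; complement C(6,2) = 15; favorable 45 - 15 = 30; P = 2/3; answer 2/3

2/3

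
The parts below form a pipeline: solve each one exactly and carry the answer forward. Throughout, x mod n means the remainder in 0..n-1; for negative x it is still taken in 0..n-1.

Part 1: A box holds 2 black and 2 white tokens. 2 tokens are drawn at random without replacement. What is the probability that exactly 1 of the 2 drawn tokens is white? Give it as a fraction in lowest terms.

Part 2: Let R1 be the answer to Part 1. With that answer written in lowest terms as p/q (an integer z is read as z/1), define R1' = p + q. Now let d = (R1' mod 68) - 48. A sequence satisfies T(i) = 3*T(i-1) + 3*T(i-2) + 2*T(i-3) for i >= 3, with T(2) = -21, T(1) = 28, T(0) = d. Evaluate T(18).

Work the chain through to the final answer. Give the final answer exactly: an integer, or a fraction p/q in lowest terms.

Part 1: total draws C(4,2) = 6; favorable C(2,1)*C(2,1) = 4; P = 2/3; answer 2/3
Part 2: R1 = 2/3; threaded value p + q = 5; d = -43; T(3) = 3*(-21) + 3*(28) + 2*(-43) = -65; iterating: T(3)=-65, T(4)=-202, T(5)=-843, T(6)=-3265, T(7)=-12728, T(8)=-49665, T(9)=-193709, T(10)=-755578, T(11)=-2947191, T(12)=-11495725, T(13)=-44839904, T(14)=-174901269, T(15)=-682214969, T(16)=-2661028522, T(17)=-10379533011, T(18)=-40486114537; answer -40486114537

-40486114537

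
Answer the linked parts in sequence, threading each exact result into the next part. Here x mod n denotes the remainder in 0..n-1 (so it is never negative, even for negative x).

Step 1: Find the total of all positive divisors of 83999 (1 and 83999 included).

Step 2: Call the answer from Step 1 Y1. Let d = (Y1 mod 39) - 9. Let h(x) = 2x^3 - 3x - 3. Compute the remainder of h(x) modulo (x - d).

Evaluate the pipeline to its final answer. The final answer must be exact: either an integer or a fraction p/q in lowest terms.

Step 1: 83999 = 19 * 4421; sigma = (1 + 19) * (1 + 4421) = 20 * 4422 = 88440; answer 88440
Step 2: Y1 = 88440; d = 18; remainder = value at the root: 2*(18)^3 - 3*(18)^1 - 3 = (11664) + (-54) + (-3) = 11607; answer 11607

11607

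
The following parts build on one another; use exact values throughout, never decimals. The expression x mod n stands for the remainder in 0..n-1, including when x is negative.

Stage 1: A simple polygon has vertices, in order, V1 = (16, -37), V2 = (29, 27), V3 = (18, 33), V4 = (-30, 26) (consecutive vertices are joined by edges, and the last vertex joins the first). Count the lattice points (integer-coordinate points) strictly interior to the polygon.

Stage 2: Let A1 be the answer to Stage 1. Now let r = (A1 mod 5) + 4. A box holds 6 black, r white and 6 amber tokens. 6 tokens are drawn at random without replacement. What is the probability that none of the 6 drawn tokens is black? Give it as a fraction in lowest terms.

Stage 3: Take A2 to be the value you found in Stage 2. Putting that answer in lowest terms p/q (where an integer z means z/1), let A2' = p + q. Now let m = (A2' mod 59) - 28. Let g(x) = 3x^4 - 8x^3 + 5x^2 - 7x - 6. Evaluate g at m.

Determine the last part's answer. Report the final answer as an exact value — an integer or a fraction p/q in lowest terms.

Stage 1: cross terms: (16*27 - 29*-37)=1505, (29*33 - 18*27)=471, (18*26 - -30*33)=1458, (-30*-37 - 16*26)=694; twice the area = |4128| = 4128; area = 2064; boundary points = 1 + 1 + 1 + 1 = 4; strictly interior points = area - boundary/2 + 1 = 2063; answer 2063
Stage 2: A1 = 2063; r = 7; total draws C(19,6) = 27132; favorable C(13,6) = 1716; P = 143/2261; answer 143/2261
Stage 3: A2 = 143/2261; threaded value p + q = 2404; m = 16; 3*(16)^4 - 8*(16)^3 + 5*(16)^2 - 7*(16)^1 - 6 = (196608) + (-32768) + (1280) + (-112) + (-6) = 165002; answer 165002

165002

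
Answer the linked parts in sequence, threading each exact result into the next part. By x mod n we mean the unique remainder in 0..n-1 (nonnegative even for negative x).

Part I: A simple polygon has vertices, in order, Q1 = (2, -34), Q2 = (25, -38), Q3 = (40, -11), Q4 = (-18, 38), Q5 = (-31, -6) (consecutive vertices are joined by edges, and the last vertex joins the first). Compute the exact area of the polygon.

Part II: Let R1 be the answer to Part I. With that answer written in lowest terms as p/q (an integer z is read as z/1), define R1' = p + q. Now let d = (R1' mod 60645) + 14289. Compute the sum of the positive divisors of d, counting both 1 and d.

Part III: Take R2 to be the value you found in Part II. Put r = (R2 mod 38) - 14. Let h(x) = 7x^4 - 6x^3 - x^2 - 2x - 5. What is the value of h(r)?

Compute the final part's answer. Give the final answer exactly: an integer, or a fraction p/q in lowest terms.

Part I: cross terms: (2*-38 - 25*-34)=774, (25*-11 - 40*-38)=1245, (40*38 - -18*-11)=1322, (-18*-6 - -31*38)=1286, (-31*-34 - 2*-6)=1066; twice the area = |5693| = 5693; area = 5693/2; answer 5693/2
Part II: R1 = 5693/2; threaded value p + q = 5695; d = 19984; 19984 = 2^4 * 1249; sigma = (1 + 2 + 4 + 8 + 16) * (1 + 1249) = 31 * 1250 = 38750; answer 38750
Part III: R2 = 38750; r = 14; 7*(14)^4 - 6*(14)^3 - 1*(14)^2 - 2*(14)^1 - 5 = (268912) + (-16464) + (-196) + (-28) + (-5) = 252219; answer 252219

252219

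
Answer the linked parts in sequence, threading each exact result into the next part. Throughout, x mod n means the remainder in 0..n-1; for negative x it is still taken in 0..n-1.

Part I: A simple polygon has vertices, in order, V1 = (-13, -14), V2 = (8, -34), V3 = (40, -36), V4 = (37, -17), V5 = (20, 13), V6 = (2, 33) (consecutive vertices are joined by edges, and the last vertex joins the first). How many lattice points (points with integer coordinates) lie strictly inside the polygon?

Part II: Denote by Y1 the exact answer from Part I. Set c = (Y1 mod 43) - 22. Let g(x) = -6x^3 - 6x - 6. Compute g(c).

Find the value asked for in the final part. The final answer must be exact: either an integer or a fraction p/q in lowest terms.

Part I: cross terms: (-13*-34 - 8*-14)=554, (8*-36 - 40*-34)=1072, (40*-17 - 37*-36)=652, (37*13 - 20*-17)=821, (20*33 - 2*13)=634, (2*-14 - -13*33)=401; twice the area = |4134| = 4134; area = 2067; boundary points = 1 + 2 + 1 + 1 + 2 + 1 = 8; strictly interior points = area - boundary/2 + 1 = 2064; answer 2064
Part II: Y1 = 2064; c = -22; -6*(-22)^3 - 6*(-22)^1 - 6 = (63888) + (132) + (-6) = 64014; answer 64014

64014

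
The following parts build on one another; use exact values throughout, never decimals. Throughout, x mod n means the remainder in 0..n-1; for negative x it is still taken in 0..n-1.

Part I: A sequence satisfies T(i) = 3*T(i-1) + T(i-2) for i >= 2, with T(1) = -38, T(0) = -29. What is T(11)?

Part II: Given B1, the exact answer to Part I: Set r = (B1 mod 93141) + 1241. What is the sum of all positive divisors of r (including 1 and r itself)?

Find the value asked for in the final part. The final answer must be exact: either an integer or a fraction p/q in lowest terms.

Part I: T(2) = 3*(-38) + 1*(-29) = -143; iterating: T(2)=-143, T(3)=-467, T(4)=-1544, T(5)=-5099, T(6)=-16841, T(7)=-55622, T(8)=-183707, T(9)=-606743, T(10)=-2003936, T(11)=-6618551; answer -6618551
Part II: B1 = -6618551; r = 88842; 88842 = 2 * 3 * 13 * 17 * 67; sigma = (1 + 2) * (1 + 3) * (1 + 13) * (1 + 17) * (1 + 67) = 3 * 4 * 14 * 18 * 68 = 205632; answer 205632

205632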